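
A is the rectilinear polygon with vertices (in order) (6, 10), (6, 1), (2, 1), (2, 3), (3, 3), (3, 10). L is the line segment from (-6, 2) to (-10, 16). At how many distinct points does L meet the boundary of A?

0

The segment lies entirely outside A and never meets its boundary.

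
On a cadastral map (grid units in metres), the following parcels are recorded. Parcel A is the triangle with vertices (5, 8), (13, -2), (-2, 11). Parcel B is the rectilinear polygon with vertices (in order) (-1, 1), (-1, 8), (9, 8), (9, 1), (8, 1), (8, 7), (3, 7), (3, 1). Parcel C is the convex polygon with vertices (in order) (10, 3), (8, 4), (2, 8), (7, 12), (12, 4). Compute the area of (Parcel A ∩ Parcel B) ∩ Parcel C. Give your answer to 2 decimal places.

2.69

|Parcel A ∩ Parcel B| = 5.1506.
|(Parcel A ∩ Parcel B) ∩ Parcel C| = 2.69.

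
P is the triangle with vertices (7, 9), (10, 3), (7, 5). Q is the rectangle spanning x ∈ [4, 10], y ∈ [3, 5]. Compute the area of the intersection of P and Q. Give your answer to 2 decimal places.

The intersection is the polygon with vertices (10,3), (7,5), (9,5).
By the shoelace formula its area is 2.00.

2.00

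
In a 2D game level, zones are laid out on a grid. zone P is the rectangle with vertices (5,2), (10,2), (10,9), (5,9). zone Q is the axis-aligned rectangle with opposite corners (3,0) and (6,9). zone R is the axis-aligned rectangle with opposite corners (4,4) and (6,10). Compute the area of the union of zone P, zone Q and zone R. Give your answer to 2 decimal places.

57.00

By inclusion–exclusion:
Individual areas: |zone P| = 35, |zone Q| = 27, |zone R| = 12.
|zone P∩zone Q|: x∈[5,6], y∈[2,9] → 1·7 = 7.
|zone P∩zone R|: x∈[5,6], y∈[4,9] → 1·5 = 5.
|zone Q∩zone R|: x∈[4,6], y∈[4,9] → 2·5 = 10.
|zone P∩zone Q∩zone R| = 5.
|zone P ∪ zone Q ∪ zone R| = 74 − 22 + 5 = 57.00.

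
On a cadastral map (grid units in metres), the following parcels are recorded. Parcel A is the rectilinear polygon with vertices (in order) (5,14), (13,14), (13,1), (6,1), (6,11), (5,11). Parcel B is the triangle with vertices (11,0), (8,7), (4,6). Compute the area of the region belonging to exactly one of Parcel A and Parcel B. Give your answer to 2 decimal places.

|Parcel A| = 94, |Parcel B| = 15.5, |Parcel A∩Parcel B| = 12.9167.
|Parcel A △ Parcel B| = |Parcel A| + |Parcel B| − 2·|Parcel A∩Parcel B| = 94 + 15.5 − 25.8333 = 83.67.

83.67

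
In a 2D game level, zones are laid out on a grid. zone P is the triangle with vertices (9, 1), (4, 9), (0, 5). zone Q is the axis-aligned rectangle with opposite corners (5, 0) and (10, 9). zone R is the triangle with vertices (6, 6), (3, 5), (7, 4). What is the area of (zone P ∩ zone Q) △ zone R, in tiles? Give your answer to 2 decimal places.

|zone P ∩ zone Q| = 9.2444.
|(zone P ∩ zone Q) ∩ zone R| = 2.273.
|(zone P ∩ zone Q) △ zone R| = 9.2444 + 3.5 − 4.546 = 8.20.

8.20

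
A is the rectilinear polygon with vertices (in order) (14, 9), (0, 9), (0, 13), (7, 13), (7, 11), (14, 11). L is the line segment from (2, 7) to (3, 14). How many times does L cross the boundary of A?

The segment meets the boundary at (2.857,13), (2.286,9).

2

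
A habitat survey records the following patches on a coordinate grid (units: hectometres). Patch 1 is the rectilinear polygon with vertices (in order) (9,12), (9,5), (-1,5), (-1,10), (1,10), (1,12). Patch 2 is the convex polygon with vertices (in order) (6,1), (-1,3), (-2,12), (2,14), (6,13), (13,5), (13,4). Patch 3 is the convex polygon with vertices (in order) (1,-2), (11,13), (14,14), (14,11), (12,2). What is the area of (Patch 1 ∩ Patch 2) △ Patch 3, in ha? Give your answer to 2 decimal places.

129.32

|Patch 1 ∩ Patch 2| = 63.4196.
|(Patch 1 ∩ Patch 2) ∩ Patch 3| = 8.2986.
|(Patch 1 ∩ Patch 2) △ Patch 3| = 63.4196 + 82.5 − 16.5972 = 129.32.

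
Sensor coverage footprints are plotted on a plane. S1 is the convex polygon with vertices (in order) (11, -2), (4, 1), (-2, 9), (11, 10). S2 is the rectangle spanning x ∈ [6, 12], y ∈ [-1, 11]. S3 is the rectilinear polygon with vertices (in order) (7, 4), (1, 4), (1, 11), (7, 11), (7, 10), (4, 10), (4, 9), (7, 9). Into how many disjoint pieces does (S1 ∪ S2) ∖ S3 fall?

2

(S1 ∪ S2) ∖ S3 splits into 2 disjoint pieces (area 78.4757, area 6.3462).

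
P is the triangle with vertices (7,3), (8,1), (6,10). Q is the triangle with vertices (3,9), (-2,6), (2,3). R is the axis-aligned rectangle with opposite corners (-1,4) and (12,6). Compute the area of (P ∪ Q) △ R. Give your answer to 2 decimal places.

29.16

|P ∪ Q| = 16.
|(P ∪ Q) ∩ R| = 6.4187.
|(P ∪ Q) △ R| = 16 + 26 − 12.8373 = 29.16.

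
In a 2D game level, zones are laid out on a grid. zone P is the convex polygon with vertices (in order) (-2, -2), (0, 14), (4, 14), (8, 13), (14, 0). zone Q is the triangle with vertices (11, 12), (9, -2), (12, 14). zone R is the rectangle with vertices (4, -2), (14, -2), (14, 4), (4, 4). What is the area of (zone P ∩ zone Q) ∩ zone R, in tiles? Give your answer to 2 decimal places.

0.76

The region (zone P ∩ zone Q) ∩ zone R is the polygon with vertices (9.264,-0.592), (9.2,-0.6), (9.857,4), (10.125,4).
By the shoelace formula its area is 0.76.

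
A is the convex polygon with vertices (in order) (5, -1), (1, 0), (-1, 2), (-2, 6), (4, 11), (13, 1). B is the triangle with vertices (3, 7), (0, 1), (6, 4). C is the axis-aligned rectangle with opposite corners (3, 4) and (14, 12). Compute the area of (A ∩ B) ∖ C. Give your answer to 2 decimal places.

|A ∩ B| = 13.5.
|(A ∩ B) ∩ C| = 4.5.
|(A ∩ B) ∖ C| = 13.5 − 4.5 = 9.00.

9.00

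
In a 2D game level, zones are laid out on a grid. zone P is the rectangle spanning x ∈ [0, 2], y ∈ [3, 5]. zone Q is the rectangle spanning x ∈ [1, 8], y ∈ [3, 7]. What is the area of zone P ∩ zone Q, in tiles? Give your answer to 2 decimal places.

|zone P∩zone Q|: x∈[1,2], y∈[3,5] → 1·2 = 2.

2.00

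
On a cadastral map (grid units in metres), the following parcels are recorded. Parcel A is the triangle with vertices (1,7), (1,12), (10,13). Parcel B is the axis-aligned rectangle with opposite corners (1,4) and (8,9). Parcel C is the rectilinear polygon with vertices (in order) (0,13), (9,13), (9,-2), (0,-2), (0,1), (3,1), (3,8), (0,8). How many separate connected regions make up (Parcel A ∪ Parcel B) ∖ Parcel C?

2

(Parcel A ∪ Parcel B) ∖ Parcel C splits into 2 disjoint pieces (area 0.2778, area 8).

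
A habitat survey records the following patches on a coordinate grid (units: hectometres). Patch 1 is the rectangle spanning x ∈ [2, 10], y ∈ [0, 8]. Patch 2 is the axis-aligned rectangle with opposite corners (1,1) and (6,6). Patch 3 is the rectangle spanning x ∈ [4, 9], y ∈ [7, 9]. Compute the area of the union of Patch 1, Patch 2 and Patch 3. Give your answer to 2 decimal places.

By inclusion–exclusion:
Individual areas: |Patch 1| = 64, |Patch 2| = 25, |Patch 3| = 10.
|Patch 1∩Patch 2|: x∈[2,6], y∈[1,6] → 4·5 = 20.
|Patch 1∩Patch 3|: x∈[4,9], y∈[7,8] → 5·1 = 5.
|Patch 2∩Patch 3| = 0 (no overlap).
|Patch 1∩Patch 2∩Patch 3| = 0.
|Patch 1 ∪ Patch 2 ∪ Patch 3| = 99 − 25 + 0 = 74.00.

74.00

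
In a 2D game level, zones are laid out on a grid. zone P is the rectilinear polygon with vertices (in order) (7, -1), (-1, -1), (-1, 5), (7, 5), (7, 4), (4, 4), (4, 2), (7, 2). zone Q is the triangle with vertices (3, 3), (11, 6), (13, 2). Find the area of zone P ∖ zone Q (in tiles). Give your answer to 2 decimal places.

|zone P| = 42, |zone P∩zone Q| = 0.5708.
|zone P ∖ zone Q| = |zone P| − |zone P∩zone Q| = 42 − 0.5708 = 41.43.

41.43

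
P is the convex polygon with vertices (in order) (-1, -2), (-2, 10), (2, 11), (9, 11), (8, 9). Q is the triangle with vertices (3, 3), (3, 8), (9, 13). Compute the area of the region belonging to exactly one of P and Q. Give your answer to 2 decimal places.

|P| = 73.5, |Q| = 15, |P∩Q| = 13.8.
|P △ Q| = |P| + |Q| − 2·|P∩Q| = 73.5 + 15 − 27.6 = 60.90.

60.90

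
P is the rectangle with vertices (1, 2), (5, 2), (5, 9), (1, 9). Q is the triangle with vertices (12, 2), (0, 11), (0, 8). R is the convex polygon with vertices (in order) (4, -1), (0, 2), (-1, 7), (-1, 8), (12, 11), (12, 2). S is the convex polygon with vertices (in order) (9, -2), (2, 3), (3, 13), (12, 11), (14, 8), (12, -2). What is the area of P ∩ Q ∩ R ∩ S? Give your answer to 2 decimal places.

The intersection is the polygon with vertices (2.824,8.882), (5,7.25), (5,5.5), (2.381,6.809), (2.583,8.827).
By the shoelace formula its area is 5.15.

5.15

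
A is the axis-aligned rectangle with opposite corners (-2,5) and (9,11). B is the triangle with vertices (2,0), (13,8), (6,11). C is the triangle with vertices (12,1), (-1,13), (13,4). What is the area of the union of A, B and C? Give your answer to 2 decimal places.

By inclusion–exclusion:
Individual areas: |A| = 66, |B| = 44.5, |C| = 25.5.
|A∩B| = 22.6112.
|A∩C| = 12.246.
|B∩C| = 9.2048.
|A∩B∩C| = 8.108.
|A ∪ B ∪ C| = 136 − 44.0621 + 8.108 = 100.05.

100.05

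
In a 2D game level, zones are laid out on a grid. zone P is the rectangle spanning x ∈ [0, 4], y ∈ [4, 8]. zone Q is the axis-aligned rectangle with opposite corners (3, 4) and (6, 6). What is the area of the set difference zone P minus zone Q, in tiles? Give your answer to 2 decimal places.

14.00

|zone P∩zone Q|: x∈[3,4], y∈[4,6] → 1·2 = 2.
|zone P| = 16.
|zone P ∖ zone Q| = |zone P| − |zone P∩zone Q| = 16 − 2 = 14.00.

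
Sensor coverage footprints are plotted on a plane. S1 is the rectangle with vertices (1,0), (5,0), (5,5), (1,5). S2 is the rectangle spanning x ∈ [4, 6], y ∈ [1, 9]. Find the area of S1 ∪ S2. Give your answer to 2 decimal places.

32.00

By inclusion–exclusion:
Individual areas: |S1| = 20, |S2| = 16.
|S1∩S2|: x∈[4,5], y∈[1,5] → 1·4 = 4.
|S1 ∪ S2| = 36 − 4 = 32.00.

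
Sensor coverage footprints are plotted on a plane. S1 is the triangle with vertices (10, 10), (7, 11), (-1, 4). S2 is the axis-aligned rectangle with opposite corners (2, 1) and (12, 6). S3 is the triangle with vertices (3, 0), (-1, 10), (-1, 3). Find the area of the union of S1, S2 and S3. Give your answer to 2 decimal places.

By inclusion–exclusion:
Individual areas: |S1| = 14.5, |S2| = 50, |S3| = 14.
|S1∩S2| = 0.1212.
|S1∩S3| = 0.5771.
|S2∩S3| = 0.45.
|S1∩S2∩S3| = 0.
|S1 ∪ S2 ∪ S3| = 78.5 − 1.1483 + 0 = 77.35.

77.35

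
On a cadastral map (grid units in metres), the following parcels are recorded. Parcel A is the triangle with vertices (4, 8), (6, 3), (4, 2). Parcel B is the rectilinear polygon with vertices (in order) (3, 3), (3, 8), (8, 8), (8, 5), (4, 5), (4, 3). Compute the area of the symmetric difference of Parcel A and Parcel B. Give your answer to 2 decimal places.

|Parcel A| = 6, |Parcel B| = 17, |Parcel A∩Parcel B| = 1.8.
|Parcel A △ Parcel B| = |Parcel A| + |Parcel B| − 2·|Parcel A∩Parcel B| = 6 + 17 − 3.6 = 19.40.

19.40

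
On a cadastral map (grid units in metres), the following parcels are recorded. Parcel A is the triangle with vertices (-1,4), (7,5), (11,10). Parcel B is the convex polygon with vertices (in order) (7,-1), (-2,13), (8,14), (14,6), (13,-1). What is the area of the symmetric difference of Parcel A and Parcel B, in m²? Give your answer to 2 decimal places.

|Parcel A| = 18, |Parcel B| = 144.5, |Parcel A∩Parcel B| = 14.992.
|Parcel A △ Parcel B| = |Parcel A| + |Parcel B| − 2·|Parcel A∩Parcel B| = 18 + 144.5 − 29.9839 = 132.52.

132.52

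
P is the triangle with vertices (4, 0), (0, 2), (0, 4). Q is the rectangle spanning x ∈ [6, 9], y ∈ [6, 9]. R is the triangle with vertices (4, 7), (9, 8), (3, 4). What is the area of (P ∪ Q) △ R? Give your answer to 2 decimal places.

|P ∪ Q| = 13.
|(P ∪ Q) ∩ R| = 2.1.
|(P ∪ Q) △ R| = 13 + 7 − 4.2 = 15.80.

15.80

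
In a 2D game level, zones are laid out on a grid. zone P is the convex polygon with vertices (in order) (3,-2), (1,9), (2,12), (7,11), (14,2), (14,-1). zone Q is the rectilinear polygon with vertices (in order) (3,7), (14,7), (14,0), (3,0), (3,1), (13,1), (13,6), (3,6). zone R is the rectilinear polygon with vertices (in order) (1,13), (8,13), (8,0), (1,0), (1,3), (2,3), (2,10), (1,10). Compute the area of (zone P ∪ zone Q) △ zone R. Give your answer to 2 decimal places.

|zone P ∪ zone Q| = 129.8571.
|(zone P ∪ zone Q) ∩ zone R| = 67.4102.
|(zone P ∪ zone Q) △ zone R| = 129.8571 + 84 − 134.8203 = 79.04.

79.04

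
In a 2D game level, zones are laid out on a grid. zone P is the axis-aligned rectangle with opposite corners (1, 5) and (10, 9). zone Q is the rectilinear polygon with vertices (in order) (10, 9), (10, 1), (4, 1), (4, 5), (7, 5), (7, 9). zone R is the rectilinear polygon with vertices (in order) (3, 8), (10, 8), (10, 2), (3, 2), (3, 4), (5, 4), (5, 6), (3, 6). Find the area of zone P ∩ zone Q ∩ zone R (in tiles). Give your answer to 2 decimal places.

9.00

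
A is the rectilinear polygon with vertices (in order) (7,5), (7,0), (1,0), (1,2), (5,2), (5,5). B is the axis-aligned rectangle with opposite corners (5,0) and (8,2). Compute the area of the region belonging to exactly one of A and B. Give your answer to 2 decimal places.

16.00

|A| = 18, |B| = 6, |A∩B| = 4.
|A △ B| = |A| + |B| − 2·|A∩B| = 18 + 6 − 8 = 16.00.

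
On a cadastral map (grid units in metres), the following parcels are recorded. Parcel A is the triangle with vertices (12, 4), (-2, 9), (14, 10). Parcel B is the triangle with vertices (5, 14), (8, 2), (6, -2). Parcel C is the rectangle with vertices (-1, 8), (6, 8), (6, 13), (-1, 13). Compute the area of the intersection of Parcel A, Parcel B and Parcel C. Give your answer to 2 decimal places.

0.99

The intersection is the polygon with vertices (5.284,9.455), (6,9.5), (6,8), (5.375,8).
By the shoelace formula its area is 0.99.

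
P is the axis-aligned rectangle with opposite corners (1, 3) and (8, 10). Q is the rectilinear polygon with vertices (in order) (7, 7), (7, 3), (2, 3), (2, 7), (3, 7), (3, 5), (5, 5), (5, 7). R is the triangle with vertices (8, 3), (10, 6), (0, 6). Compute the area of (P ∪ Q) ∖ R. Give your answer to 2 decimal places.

|P ∪ Q| = 49.
|(P ∪ Q) ∩ R| = 11.8125.
|(P ∪ Q) ∖ R| = 49 − 11.8125 = 37.19.

37.19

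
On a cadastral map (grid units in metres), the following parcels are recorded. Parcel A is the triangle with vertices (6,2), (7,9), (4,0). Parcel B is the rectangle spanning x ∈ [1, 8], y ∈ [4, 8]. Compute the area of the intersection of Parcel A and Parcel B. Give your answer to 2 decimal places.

2.29

The intersection is the polygon with vertices (6.286,4), (5.333,4), (6.667,8), (6.857,8).
By the shoelace formula its area is 2.29.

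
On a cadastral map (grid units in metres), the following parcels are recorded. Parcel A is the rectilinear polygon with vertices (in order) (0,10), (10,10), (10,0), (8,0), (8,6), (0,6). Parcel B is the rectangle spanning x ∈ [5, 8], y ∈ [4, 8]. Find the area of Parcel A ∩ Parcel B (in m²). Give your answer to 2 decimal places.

6.00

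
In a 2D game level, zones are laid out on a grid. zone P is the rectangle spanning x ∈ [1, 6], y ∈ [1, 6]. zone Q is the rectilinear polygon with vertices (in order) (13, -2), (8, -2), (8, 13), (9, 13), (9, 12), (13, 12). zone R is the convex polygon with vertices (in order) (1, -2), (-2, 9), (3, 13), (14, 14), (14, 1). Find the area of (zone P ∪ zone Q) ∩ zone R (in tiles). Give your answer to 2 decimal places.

85.04

|zone P ∪ zone Q| = 96.
|(zone P ∪ zone Q) ∩ zone R| = 85.04.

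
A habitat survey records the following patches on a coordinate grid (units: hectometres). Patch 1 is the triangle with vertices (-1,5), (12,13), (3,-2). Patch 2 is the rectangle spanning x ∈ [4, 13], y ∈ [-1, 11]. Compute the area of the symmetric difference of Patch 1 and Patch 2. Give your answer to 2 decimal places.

106.32

|Patch 1| = 61.5, |Patch 2| = 108, |Patch 1∩Patch 2| = 31.591.
|Patch 1 △ Patch 2| = |Patch 1| + |Patch 2| − 2·|Patch 1∩Patch 2| = 61.5 + 108 − 63.1821 = 106.32.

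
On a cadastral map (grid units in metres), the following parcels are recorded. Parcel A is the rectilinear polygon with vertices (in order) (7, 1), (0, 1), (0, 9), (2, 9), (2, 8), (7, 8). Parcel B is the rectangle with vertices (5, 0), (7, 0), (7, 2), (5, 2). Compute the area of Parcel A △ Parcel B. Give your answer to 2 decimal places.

|Parcel A| = 51, |Parcel B| = 4, |Parcel A∩Parcel B| = 2.
|Parcel A △ Parcel B| = |Parcel A| + |Parcel B| − 2·|Parcel A∩Parcel B| = 51 + 4 − 4 = 51.00.

51.00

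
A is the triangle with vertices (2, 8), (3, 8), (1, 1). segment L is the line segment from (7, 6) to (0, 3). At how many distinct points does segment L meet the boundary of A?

2

The segment meets the boundary at (1.37,3.587), (1.791,3.767).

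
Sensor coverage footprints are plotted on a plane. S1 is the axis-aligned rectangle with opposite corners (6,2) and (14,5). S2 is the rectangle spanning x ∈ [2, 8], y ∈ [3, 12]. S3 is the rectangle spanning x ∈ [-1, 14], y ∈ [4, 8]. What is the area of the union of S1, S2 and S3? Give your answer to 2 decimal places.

104.00

By inclusion–exclusion:
Individual areas: |S1| = 24, |S2| = 54, |S3| = 60.
|S1∩S2|: x∈[6,8], y∈[3,5] → 2·2 = 4.
|S1∩S3|: x∈[6,14], y∈[4,5] → 8·1 = 8.
|S2∩S3|: x∈[2,8], y∈[4,8] → 6·4 = 24.
|S1∩S2∩S3| = 2.
|S1 ∪ S2 ∪ S3| = 138 − 36 + 2 = 104.00.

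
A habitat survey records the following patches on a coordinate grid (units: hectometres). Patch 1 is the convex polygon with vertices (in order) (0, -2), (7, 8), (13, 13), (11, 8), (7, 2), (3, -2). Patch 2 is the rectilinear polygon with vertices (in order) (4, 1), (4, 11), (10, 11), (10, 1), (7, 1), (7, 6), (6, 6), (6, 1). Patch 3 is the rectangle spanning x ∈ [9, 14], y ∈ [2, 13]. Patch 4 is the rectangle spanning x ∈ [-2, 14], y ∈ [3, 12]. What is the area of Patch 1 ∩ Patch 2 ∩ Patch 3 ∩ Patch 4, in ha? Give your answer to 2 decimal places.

4.33

The intersection is the polygon with vertices (10,6.5), (9,5), (9,9.667), (10,10.5).
By the shoelace formula its area is 4.33.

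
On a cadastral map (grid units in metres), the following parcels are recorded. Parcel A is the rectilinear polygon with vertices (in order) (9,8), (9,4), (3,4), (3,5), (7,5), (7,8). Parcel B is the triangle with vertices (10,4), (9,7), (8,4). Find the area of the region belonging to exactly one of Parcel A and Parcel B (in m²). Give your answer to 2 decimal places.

12.00

|Parcel A| = 12, |Parcel B| = 3, |Parcel A∩Parcel B| = 1.5.
|Parcel A △ Parcel B| = |Parcel A| + |Parcel B| − 2·|Parcel A∩Parcel B| = 12 + 3 − 3 = 12.00.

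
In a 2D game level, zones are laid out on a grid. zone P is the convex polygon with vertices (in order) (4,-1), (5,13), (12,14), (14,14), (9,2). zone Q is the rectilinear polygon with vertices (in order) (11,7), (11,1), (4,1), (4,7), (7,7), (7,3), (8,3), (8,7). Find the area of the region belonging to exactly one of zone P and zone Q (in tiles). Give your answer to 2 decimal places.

67.55

|zone P| = 86, |zone Q| = 38, |zone P∩zone Q| = 28.2238.
|zone P △ zone Q| = |zone P| + |zone Q| − 2·|zone P∩zone Q| = 86 + 38 − 56.4476 = 67.55.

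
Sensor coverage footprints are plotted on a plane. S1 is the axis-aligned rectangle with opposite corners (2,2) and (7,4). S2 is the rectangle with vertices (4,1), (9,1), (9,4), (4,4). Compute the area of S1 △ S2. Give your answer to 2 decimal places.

13.00

|S1∩S2|: x∈[4,7], y∈[2,4] → 3·2 = 6.
|S1 △ S2| = |S1| + |S2| − 2·|S1∩S2| = 10 + 15 − 12 = 13.00.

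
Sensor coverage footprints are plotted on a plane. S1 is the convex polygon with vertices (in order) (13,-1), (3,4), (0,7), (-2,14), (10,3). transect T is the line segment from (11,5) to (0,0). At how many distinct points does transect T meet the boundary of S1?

The segment meets the boundary at (5.762,2.619), (8.873,4.033).

2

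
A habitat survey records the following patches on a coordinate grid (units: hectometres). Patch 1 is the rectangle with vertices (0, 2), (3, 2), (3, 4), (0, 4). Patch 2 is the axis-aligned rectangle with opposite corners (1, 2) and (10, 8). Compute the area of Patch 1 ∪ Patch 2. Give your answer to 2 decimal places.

By inclusion–exclusion:
Individual areas: |Patch 1| = 6, |Patch 2| = 54.
|Patch 1∩Patch 2|: x∈[1,3], y∈[2,4] → 2·2 = 4.
|Patch 1 ∪ Patch 2| = 60 − 4 = 56.00.

56.00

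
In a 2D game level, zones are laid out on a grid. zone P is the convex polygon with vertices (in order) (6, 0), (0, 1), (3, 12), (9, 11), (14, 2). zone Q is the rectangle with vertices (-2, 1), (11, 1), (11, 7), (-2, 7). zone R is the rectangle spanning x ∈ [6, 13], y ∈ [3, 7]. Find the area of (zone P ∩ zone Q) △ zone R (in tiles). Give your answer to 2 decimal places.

48.97

|zone P ∩ zone Q| = 60.9659.
|(zone P ∩ zone Q) ∩ zone R| = 20.
|(zone P ∩ zone Q) △ zone R| = 60.9659 + 28 − 40 = 48.97.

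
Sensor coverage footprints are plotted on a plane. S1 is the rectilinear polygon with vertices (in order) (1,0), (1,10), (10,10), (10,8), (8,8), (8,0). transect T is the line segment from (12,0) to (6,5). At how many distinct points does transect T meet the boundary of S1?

The segment meets the boundary at (8,3.333).

1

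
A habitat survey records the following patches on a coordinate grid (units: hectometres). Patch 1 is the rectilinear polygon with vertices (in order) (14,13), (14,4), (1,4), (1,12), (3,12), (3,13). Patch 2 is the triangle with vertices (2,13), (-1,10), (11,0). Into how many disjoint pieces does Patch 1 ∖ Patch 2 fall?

Patch 1 ∖ Patch 2 splits into 2 disjoint pieces (area 79.3077, area 11.2667).

2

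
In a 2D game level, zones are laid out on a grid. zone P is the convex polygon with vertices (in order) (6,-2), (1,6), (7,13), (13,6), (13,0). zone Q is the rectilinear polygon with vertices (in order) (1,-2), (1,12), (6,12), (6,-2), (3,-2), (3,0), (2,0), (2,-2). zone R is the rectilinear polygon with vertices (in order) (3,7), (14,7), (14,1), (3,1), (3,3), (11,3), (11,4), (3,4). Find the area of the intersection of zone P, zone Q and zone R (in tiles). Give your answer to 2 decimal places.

13.99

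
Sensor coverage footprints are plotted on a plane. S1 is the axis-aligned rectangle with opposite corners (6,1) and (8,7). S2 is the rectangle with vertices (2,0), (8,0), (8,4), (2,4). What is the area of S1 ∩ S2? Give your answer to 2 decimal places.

6.00

|S1∩S2|: x∈[6,8], y∈[1,4] → 2·3 = 6.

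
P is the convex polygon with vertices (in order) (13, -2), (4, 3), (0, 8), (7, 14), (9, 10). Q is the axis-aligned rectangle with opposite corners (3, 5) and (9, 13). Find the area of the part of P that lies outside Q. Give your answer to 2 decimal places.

48.19

|P| = 90.5, |P∩Q| = 42.3095.
|P ∖ Q| = |P| − |P∩Q| = 90.5 − 42.3095 = 48.19.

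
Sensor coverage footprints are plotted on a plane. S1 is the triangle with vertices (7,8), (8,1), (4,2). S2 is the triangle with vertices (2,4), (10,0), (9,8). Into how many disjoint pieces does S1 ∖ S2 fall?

2

S1 ∖ S2 splits into 2 disjoint pieces (area 0.5434, area 1.8).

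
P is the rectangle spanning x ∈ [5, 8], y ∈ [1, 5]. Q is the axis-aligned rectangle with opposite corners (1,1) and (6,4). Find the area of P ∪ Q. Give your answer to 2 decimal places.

24.00

By inclusion–exclusion:
Individual areas: |P| = 12, |Q| = 15.
|P∩Q|: x∈[5,6], y∈[1,4] → 1·3 = 3.
|P ∪ Q| = 27 − 3 = 24.00.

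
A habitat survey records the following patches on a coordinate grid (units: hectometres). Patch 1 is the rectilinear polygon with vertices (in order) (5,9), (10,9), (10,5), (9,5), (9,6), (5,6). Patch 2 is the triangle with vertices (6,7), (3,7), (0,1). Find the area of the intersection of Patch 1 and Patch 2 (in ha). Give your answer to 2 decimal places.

The intersection is the polygon with vertices (5,7), (6,7), (5,6).
By the shoelace formula its area is 0.50.

0.50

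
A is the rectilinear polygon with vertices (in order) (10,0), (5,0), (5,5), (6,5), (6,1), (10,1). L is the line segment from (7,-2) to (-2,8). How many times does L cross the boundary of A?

2

The segment meets the boundary at (5,0.222), (5.2,0).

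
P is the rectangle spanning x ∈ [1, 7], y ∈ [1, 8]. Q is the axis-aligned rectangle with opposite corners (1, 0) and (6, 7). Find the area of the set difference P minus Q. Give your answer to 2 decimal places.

|P∩Q|: x∈[1,6], y∈[1,7] → 5·6 = 30.
|P| = 42.
|P ∖ Q| = |P| − |P∩Q| = 42 − 30 = 12.00.

12.00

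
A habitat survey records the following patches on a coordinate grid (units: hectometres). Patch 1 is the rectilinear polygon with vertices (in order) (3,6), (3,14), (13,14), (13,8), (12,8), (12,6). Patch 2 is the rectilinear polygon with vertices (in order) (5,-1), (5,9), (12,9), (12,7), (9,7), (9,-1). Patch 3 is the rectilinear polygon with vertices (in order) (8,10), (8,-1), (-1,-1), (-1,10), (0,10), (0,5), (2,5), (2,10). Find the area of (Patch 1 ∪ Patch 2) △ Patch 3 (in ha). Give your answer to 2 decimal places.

|Patch 1 ∪ Patch 2| = 106.
|(Patch 1 ∪ Patch 2) ∩ Patch 3| = 41.
|(Patch 1 ∪ Patch 2) △ Patch 3| = 106 + 89 − 82 = 113.00.

113.00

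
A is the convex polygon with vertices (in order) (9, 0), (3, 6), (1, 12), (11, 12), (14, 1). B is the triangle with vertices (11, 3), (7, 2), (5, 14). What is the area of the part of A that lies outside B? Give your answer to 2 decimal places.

|A| = 101, |A∩B| = 24.2424.
|A ∖ B| = |A| − |A∩B| = 101 − 24.2424 = 76.76.

76.76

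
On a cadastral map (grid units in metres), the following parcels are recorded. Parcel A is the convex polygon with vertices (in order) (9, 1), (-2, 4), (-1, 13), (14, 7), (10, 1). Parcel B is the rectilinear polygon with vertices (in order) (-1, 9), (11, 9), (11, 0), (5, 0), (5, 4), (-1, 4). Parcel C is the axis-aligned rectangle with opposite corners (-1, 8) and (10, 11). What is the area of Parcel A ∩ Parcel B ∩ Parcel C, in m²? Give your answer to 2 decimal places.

The intersection is the polygon with vertices (-1,9), (9,9), (10,8.6), (10,8), (-1,8).
By the shoelace formula its area is 10.80.

10.80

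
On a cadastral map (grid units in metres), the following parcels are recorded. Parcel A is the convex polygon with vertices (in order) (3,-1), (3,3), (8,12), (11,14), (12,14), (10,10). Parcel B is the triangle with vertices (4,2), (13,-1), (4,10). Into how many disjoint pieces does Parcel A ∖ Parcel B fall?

2

Parcel A ∖ Parcel B splits into 2 disjoint pieces (area 4.65, area 19.4485).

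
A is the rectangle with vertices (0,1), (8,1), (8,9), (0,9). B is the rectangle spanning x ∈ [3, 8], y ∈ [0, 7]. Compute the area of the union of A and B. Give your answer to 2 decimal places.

By inclusion–exclusion:
Individual areas: |A| = 64, |B| = 35.
|A∩B|: x∈[3,8], y∈[1,7] → 5·6 = 30.
|A ∪ B| = 99 − 30 = 69.00.

69.00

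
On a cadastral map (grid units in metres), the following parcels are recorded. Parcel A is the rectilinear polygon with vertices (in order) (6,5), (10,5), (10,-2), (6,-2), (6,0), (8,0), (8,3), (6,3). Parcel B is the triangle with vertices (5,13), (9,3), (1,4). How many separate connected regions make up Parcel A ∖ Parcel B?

1

Parcel A ∖ Parcel B is a single connected region.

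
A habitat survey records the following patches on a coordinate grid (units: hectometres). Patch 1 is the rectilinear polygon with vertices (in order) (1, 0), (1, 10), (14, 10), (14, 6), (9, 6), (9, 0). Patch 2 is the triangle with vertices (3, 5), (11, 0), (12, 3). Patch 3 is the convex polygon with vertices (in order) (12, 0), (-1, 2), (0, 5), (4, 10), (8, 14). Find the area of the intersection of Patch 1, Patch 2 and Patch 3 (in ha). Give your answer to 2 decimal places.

The intersection is the polygon with vertices (3,5), (9,3.667), (9,1.25).
By the shoelace formula its area is 7.25.

7.25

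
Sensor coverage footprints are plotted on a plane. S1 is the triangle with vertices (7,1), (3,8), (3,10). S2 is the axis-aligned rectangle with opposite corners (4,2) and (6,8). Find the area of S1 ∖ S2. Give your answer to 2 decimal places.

2.00

|S1| = 4, |S1∩S2| = 2.
|S1 ∖ S2| = |S1| − |S1∩S2| = 4 − 2 = 2.00.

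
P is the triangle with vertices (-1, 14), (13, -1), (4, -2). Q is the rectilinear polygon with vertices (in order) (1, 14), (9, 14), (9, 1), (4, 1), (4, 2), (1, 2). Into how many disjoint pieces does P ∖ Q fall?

2

P ∖ Q splits into 2 disjoint pieces (area 4.2571, area 25.5714).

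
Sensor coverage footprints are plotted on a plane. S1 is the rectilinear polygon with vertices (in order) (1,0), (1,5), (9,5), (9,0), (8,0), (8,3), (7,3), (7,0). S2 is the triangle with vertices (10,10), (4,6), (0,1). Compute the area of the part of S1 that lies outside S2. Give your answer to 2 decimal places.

|S1| = 37, |S1∩S2| = 2.3139.
|S1 ∖ S2| = |S1| − |S1∩S2| = 37 − 2.3139 = 34.69.

34.69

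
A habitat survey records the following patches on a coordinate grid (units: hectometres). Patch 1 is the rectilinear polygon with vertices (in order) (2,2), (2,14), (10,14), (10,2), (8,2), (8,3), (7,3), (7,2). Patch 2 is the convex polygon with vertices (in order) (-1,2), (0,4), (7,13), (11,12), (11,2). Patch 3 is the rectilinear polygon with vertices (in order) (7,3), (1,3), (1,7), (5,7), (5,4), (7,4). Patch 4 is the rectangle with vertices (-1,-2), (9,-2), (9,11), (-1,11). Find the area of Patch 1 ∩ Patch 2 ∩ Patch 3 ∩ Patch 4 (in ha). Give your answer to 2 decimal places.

The intersection is the polygon with vertices (5,7), (5,4), (7,4), (7,3), (2,3), (2,6.571), (2.333,7).
By the shoelace formula its area is 13.93.

13.93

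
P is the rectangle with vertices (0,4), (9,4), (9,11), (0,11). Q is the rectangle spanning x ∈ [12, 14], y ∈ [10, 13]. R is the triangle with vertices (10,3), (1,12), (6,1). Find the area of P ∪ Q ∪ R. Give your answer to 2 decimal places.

78.82

By inclusion–exclusion:
Individual areas: |P| = 63, |Q| = 6, |R| = 27.
|P∩Q| = 0 (no overlap).
|P∩R| = 17.1818.
|Q∩R| = 0.
|P∩Q∩R| = 0.
|P ∪ Q ∪ R| = 96 − 17.1818 + 0 = 78.82.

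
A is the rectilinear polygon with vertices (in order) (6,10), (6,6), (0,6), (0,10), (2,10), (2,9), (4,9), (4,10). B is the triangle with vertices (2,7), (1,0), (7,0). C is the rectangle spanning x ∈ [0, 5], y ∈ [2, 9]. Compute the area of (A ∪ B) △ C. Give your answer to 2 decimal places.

27.46

|A ∪ B| = 42.5714.
|(A ∪ B) ∩ C| = 25.0571.
|(A ∪ B) △ C| = 42.5714 + 35 − 50.1143 = 27.46.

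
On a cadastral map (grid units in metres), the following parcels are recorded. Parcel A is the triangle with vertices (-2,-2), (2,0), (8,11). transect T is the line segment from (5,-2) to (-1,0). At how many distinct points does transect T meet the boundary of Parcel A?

2

The segment meets the boundary at (-0.571,-0.143), (0.8,-0.6).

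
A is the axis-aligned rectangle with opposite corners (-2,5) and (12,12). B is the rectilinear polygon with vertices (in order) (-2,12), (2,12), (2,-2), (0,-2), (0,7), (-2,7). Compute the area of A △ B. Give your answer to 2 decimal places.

|A| = 98, |B| = 38, |A∩B| = 24.
|A △ B| = |A| + |B| − 2·|A∩B| = 98 + 38 − 48 = 88.00.

88.00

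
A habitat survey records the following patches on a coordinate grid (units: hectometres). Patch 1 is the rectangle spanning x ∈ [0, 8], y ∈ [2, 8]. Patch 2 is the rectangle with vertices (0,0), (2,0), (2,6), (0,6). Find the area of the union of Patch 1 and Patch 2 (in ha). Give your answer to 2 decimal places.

52.00

By inclusion–exclusion:
Individual areas: |Patch 1| = 48, |Patch 2| = 12.
|Patch 1∩Patch 2|: x∈[0,2], y∈[2,6] → 2·4 = 8.
|Patch 1 ∪ Patch 2| = 60 − 8 = 52.00.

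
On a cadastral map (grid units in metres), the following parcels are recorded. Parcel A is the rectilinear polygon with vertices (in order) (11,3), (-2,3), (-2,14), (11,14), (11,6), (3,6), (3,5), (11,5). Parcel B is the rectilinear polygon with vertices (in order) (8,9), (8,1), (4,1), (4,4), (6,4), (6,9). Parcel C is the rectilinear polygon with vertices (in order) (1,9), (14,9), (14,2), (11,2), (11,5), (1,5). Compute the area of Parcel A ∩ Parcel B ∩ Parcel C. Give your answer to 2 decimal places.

6.00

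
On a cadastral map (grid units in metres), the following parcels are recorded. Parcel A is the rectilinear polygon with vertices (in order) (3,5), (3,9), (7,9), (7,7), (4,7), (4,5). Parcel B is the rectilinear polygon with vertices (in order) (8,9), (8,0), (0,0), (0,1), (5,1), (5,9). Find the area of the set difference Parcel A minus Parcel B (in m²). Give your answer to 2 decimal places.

6.00

|Parcel A| = 10, |Parcel A∩Parcel B| = 4.
|Parcel A ∖ Parcel B| = |Parcel A| − |Parcel A∩Parcel B| = 10 − 4 = 6.00.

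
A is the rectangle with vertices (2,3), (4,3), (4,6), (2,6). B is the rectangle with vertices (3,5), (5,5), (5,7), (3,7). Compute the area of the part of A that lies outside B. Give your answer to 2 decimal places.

|A∩B|: x∈[3,4], y∈[5,6] → 1·1 = 1.
|A| = 6.
|A ∖ B| = |A| − |A∩B| = 6 − 1 = 5.00.

5.00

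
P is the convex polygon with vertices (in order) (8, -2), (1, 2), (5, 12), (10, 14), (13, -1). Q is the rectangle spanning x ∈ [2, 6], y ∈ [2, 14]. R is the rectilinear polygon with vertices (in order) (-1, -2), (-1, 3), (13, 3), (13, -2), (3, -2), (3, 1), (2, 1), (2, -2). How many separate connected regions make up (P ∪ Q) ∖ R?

(P ∪ Q) ∖ R splits into 2 disjoint pieces (area 97.35, area 0.0179).

2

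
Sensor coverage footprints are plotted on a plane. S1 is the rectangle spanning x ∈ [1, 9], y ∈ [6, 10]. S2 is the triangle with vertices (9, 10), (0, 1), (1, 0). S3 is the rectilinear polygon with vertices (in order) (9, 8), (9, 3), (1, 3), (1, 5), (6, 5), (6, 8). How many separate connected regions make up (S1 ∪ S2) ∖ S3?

(S1 ∪ S2) ∖ S3 splits into 2 disjoint pieces (area 26.9, area 4.1).

2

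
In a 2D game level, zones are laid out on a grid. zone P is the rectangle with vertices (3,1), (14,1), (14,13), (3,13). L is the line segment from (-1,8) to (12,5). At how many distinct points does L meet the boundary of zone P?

1

The segment meets the boundary at (3,7.077).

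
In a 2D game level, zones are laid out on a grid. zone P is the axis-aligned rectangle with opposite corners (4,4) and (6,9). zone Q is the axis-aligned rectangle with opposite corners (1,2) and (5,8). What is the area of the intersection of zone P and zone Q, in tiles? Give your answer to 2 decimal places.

|zone P∩zone Q|: x∈[4,5], y∈[4,8] → 1·4 = 4.

4.00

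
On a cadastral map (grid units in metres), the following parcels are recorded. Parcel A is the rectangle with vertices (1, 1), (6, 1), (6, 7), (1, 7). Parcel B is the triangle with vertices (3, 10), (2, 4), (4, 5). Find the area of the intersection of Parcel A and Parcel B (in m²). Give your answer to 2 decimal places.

3.85

The intersection is the polygon with vertices (3.6,7), (4,5), (2,4), (2.5,7).
By the shoelace formula its area is 3.85.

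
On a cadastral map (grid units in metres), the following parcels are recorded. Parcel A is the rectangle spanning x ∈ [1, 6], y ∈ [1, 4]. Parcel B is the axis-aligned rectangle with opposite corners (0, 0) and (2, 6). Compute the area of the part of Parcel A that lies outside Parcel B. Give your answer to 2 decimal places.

12.00

|Parcel A∩Parcel B|: x∈[1,2], y∈[1,4] → 1·3 = 3.
|Parcel A| = 15.
|Parcel A ∖ Parcel B| = |Parcel A| − |Parcel A∩Parcel B| = 15 − 3 = 12.00.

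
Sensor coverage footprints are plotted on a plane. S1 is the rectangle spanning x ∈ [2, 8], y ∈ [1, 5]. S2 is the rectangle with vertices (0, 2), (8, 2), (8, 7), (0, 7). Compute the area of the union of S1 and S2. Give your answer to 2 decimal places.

46.00

By inclusion–exclusion:
Individual areas: |S1| = 24, |S2| = 40.
|S1∩S2|: x∈[2,8], y∈[2,5] → 6·3 = 18.
|S1 ∪ S2| = 64 − 18 = 46.00.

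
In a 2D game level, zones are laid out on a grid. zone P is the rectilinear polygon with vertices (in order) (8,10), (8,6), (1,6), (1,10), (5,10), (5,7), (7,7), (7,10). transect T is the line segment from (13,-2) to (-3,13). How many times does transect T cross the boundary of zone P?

2

The segment meets the boundary at (1,9.25), (4.467,6).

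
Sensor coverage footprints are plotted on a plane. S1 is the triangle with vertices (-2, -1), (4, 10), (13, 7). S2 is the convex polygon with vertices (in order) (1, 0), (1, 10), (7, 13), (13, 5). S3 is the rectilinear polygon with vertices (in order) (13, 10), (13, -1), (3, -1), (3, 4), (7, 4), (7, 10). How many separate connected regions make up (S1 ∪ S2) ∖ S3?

(S1 ∪ S2) ∖ S3 is a single connected region.

1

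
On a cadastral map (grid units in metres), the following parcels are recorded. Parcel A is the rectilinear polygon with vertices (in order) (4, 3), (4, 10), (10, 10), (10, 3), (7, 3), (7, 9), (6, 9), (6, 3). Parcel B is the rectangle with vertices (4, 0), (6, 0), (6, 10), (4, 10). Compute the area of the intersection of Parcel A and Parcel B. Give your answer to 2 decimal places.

The intersection is the polygon with vertices (4,10), (6,10), (6,9), (6,3), (4,3).
By the shoelace formula its area is 14.00.

14.00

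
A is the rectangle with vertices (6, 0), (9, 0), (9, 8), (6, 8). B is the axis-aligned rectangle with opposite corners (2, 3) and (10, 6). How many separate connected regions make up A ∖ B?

2

A ∖ B splits into 2 disjoint pieces (area 9, area 6).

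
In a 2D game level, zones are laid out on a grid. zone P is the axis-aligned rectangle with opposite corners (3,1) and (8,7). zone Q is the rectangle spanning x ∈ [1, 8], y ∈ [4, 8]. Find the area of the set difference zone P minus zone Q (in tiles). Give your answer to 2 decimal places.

|zone P∩zone Q|: x∈[3,8], y∈[4,7] → 5·3 = 15.
|zone P| = 30.
|zone P ∖ zone Q| = |zone P| − |zone P∩zone Q| = 30 − 15 = 15.00.

15.00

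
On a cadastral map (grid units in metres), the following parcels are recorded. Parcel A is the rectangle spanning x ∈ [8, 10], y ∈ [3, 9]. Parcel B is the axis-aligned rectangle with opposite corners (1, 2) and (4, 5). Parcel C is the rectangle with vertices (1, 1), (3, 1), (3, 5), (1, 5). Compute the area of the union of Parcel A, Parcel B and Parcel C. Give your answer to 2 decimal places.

By inclusion–exclusion:
Individual areas: |Parcel A| = 12, |Parcel B| = 9, |Parcel C| = 8.
|Parcel A∩Parcel B| = 0 (no overlap).
|Parcel A∩Parcel C| = 0 (no overlap).
|Parcel B∩Parcel C|: x∈[1,3], y∈[2,5] → 2·3 = 6.
|Parcel A∩Parcel B∩Parcel C| = 0.
|Parcel A ∪ Parcel B ∪ Parcel C| = 29 − 6 + 0 = 23.00.

23.00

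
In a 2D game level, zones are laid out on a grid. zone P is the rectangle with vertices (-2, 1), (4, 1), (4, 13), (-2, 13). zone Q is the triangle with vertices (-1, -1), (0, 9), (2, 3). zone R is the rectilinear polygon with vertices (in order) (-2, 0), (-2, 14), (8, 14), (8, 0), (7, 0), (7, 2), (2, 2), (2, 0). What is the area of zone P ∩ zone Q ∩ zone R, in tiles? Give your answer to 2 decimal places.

The intersection is the polygon with vertices (0,9), (2,3), (0.5,1), (-0.8,1).
By the shoelace formula its area is 11.70.

11.70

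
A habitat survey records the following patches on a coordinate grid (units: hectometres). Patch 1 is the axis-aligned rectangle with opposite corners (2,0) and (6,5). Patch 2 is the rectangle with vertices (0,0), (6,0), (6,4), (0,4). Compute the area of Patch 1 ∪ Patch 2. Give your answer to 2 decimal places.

By inclusion–exclusion:
Individual areas: |Patch 1| = 20, |Patch 2| = 24.
|Patch 1∩Patch 2|: x∈[2,6], y∈[0,4] → 4·4 = 16.
|Patch 1 ∪ Patch 2| = 44 − 16 = 28.00.

28.00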